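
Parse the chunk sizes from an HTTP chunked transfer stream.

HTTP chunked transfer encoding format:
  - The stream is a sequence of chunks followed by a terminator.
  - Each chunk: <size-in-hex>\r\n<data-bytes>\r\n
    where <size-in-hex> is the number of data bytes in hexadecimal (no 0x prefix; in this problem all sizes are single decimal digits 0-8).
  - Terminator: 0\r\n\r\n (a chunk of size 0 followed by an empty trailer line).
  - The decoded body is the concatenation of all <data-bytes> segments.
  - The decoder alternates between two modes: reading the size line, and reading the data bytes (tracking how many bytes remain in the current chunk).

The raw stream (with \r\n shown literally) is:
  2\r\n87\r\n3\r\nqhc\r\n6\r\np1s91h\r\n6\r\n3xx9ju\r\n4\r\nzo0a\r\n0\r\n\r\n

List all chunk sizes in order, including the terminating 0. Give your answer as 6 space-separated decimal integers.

Chunk 1: stream[0..1]='2' size=0x2=2, data at stream[3..5]='87' -> body[0..2], body so far='87'
Chunk 2: stream[7..8]='3' size=0x3=3, data at stream[10..13]='qhc' -> body[2..5], body so far='87qhc'
Chunk 3: stream[15..16]='6' size=0x6=6, data at stream[18..24]='p1s91h' -> body[5..11], body so far='87qhcp1s91h'
Chunk 4: stream[26..27]='6' size=0x6=6, data at stream[29..35]='3xx9ju' -> body[11..17], body so far='87qhcp1s91h3xx9ju'
Chunk 5: stream[37..38]='4' size=0x4=4, data at stream[40..44]='zo0a' -> body[17..21], body so far='87qhcp1s91h3xx9juzo0a'
Chunk 6: stream[46..47]='0' size=0 (terminator). Final body='87qhcp1s91h3xx9juzo0a' (21 bytes)

Answer: 2 3 6 6 4 0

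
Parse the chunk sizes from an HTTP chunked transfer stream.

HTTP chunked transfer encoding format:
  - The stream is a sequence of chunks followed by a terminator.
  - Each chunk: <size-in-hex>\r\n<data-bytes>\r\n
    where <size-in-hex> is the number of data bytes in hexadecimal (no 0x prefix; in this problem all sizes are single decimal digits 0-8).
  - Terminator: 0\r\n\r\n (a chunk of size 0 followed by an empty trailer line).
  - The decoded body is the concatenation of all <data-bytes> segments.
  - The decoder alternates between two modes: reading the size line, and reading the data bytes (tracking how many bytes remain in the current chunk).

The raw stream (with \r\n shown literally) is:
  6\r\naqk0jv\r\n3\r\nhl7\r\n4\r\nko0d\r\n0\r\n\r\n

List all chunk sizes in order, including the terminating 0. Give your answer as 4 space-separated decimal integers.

Answer: 6 3 4 0

Derivation:
Chunk 1: stream[0..1]='6' size=0x6=6, data at stream[3..9]='aqk0jv' -> body[0..6], body so far='aqk0jv'
Chunk 2: stream[11..12]='3' size=0x3=3, data at stream[14..17]='hl7' -> body[6..9], body so far='aqk0jvhl7'
Chunk 3: stream[19..20]='4' size=0x4=4, data at stream[22..26]='ko0d' -> body[9..13], body so far='aqk0jvhl7ko0d'
Chunk 4: stream[28..29]='0' size=0 (terminator). Final body='aqk0jvhl7ko0d' (13 bytes)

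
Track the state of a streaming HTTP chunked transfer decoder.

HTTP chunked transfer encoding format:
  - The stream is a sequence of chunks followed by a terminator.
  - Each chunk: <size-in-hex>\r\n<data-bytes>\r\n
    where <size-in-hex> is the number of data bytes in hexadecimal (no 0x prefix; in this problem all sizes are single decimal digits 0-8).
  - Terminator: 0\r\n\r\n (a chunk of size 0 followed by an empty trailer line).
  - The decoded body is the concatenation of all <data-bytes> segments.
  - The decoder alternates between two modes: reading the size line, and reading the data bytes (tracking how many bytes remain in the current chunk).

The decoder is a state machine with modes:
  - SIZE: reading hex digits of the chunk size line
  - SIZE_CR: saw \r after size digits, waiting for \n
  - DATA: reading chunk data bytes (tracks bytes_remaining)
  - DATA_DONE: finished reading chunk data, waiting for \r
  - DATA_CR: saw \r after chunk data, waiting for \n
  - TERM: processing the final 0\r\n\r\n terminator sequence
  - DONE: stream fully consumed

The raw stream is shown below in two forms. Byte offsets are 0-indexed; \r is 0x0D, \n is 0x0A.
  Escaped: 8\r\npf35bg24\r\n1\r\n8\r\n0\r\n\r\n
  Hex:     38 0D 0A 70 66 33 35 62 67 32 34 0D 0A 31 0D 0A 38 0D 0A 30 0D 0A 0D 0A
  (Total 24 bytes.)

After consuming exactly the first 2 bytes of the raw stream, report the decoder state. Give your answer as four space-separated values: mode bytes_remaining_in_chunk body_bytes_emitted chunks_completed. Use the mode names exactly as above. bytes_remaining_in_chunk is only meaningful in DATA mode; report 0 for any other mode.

Answer: SIZE_CR 0 0 0

Derivation:
Byte 0 = '8': mode=SIZE remaining=0 emitted=0 chunks_done=0
Byte 1 = 0x0D: mode=SIZE_CR remaining=0 emitted=0 chunks_done=0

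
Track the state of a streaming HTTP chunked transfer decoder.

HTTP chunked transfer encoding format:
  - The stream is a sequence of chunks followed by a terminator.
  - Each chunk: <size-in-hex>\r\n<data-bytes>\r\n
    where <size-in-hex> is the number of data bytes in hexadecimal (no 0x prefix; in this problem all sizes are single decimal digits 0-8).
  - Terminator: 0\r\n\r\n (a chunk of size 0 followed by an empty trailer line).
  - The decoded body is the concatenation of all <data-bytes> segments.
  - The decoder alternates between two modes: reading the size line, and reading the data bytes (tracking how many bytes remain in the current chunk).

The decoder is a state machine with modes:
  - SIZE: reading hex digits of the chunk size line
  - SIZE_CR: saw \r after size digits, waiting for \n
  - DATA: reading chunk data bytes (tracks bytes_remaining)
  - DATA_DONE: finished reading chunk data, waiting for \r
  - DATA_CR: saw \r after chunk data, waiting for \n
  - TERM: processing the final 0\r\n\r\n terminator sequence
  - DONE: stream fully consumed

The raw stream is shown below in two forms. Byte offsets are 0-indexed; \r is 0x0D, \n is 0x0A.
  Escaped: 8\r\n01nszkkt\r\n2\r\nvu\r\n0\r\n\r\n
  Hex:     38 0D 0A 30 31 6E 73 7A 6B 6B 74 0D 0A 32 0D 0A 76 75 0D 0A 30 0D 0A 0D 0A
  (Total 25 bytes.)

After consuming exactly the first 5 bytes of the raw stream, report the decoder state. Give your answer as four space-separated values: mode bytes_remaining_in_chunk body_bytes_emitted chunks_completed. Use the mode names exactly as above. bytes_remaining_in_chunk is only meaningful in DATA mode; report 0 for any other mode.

Answer: DATA 6 2 0

Derivation:
Byte 0 = '8': mode=SIZE remaining=0 emitted=0 chunks_done=0
Byte 1 = 0x0D: mode=SIZE_CR remaining=0 emitted=0 chunks_done=0
Byte 2 = 0x0A: mode=DATA remaining=8 emitted=0 chunks_done=0
Byte 3 = '0': mode=DATA remaining=7 emitted=1 chunks_done=0
Byte 4 = '1': mode=DATA remaining=6 emitted=2 chunks_done=0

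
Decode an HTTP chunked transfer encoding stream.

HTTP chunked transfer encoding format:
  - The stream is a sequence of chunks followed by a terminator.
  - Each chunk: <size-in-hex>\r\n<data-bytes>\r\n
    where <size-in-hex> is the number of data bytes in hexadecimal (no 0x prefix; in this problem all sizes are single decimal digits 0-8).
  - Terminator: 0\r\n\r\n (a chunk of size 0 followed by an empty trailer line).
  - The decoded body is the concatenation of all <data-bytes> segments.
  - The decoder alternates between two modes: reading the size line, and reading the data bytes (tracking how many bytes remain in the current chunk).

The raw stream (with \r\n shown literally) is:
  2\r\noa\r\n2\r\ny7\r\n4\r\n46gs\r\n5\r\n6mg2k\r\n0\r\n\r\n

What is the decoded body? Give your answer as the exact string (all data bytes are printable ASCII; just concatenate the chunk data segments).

Chunk 1: stream[0..1]='2' size=0x2=2, data at stream[3..5]='oa' -> body[0..2], body so far='oa'
Chunk 2: stream[7..8]='2' size=0x2=2, data at stream[10..12]='y7' -> body[2..4], body so far='oay7'
Chunk 3: stream[14..15]='4' size=0x4=4, data at stream[17..21]='46gs' -> body[4..8], body so far='oay746gs'
Chunk 4: stream[23..24]='5' size=0x5=5, data at stream[26..31]='6mg2k' -> body[8..13], body so far='oay746gs6mg2k'
Chunk 5: stream[33..34]='0' size=0 (terminator). Final body='oay746gs6mg2k' (13 bytes)

Answer: oay746gs6mg2k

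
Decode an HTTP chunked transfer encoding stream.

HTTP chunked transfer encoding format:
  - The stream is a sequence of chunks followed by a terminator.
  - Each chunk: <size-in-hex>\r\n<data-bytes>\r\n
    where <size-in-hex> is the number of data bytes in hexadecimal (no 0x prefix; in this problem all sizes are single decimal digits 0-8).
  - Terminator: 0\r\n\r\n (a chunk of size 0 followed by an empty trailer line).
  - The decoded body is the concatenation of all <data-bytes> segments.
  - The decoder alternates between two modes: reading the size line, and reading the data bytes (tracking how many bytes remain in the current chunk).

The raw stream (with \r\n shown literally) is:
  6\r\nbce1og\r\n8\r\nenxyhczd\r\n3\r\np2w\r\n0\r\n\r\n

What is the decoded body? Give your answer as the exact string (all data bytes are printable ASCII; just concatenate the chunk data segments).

Answer: bce1ogenxyhczdp2w

Derivation:
Chunk 1: stream[0..1]='6' size=0x6=6, data at stream[3..9]='bce1og' -> body[0..6], body so far='bce1og'
Chunk 2: stream[11..12]='8' size=0x8=8, data at stream[14..22]='enxyhczd' -> body[6..14], body so far='bce1ogenxyhczd'
Chunk 3: stream[24..25]='3' size=0x3=3, data at stream[27..30]='p2w' -> body[14..17], body so far='bce1ogenxyhczdp2w'
Chunk 4: stream[32..33]='0' size=0 (terminator). Final body='bce1ogenxyhczdp2w' (17 bytes)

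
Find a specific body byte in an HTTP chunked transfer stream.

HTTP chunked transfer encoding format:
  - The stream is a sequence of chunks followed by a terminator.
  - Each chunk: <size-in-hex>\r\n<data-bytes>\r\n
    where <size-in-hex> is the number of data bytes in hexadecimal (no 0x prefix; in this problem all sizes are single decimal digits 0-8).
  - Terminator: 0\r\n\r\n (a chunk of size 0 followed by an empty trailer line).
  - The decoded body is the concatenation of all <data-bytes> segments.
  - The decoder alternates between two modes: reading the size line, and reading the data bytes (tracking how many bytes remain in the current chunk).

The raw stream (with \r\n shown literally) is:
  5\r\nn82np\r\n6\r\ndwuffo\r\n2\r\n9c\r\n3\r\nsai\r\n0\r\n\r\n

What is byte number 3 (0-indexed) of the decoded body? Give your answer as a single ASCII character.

Chunk 1: stream[0..1]='5' size=0x5=5, data at stream[3..8]='n82np' -> body[0..5], body so far='n82np'
Chunk 2: stream[10..11]='6' size=0x6=6, data at stream[13..19]='dwuffo' -> body[5..11], body so far='n82npdwuffo'
Chunk 3: stream[21..22]='2' size=0x2=2, data at stream[24..26]='9c' -> body[11..13], body so far='n82npdwuffo9c'
Chunk 4: stream[28..29]='3' size=0x3=3, data at stream[31..34]='sai' -> body[13..16], body so far='n82npdwuffo9csai'
Chunk 5: stream[36..37]='0' size=0 (terminator). Final body='n82npdwuffo9csai' (16 bytes)
Body byte 3 = 'n'

Answer: n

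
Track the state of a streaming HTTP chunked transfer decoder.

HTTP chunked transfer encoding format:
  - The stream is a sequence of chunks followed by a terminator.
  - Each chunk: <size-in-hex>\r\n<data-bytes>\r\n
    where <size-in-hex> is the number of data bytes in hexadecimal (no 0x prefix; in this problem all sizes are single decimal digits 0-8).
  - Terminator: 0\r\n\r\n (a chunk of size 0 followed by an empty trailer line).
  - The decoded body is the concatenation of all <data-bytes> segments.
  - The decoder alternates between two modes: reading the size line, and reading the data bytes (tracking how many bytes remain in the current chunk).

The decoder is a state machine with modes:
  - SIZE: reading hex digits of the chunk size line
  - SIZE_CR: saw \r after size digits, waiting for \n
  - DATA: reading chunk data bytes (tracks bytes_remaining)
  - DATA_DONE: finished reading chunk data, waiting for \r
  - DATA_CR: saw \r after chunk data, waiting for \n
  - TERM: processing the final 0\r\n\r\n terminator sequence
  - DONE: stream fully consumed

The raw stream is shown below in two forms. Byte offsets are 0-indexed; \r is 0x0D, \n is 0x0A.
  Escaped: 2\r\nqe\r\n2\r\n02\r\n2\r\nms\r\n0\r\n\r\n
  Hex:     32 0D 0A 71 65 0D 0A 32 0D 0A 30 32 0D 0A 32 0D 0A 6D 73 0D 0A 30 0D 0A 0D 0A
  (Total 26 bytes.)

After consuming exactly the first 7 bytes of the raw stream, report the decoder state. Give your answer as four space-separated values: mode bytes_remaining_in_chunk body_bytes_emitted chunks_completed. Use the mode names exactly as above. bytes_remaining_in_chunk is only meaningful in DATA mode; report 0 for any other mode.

Byte 0 = '2': mode=SIZE remaining=0 emitted=0 chunks_done=0
Byte 1 = 0x0D: mode=SIZE_CR remaining=0 emitted=0 chunks_done=0
Byte 2 = 0x0A: mode=DATA remaining=2 emitted=0 chunks_done=0
Byte 3 = 'q': mode=DATA remaining=1 emitted=1 chunks_done=0
Byte 4 = 'e': mode=DATA_DONE remaining=0 emitted=2 chunks_done=0
Byte 5 = 0x0D: mode=DATA_CR remaining=0 emitted=2 chunks_done=0
Byte 6 = 0x0A: mode=SIZE remaining=0 emitted=2 chunks_done=1

Answer: SIZE 0 2 1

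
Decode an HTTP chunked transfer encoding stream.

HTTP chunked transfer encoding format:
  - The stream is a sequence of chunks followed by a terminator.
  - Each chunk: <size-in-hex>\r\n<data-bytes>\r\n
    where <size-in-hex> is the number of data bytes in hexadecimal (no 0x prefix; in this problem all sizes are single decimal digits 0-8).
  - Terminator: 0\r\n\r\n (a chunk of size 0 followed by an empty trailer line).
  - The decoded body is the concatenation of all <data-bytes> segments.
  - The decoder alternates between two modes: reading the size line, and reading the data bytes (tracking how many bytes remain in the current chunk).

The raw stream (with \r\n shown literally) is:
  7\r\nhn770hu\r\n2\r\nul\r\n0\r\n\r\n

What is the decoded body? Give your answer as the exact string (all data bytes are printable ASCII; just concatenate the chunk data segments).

Answer: hn770huul

Derivation:
Chunk 1: stream[0..1]='7' size=0x7=7, data at stream[3..10]='hn770hu' -> body[0..7], body so far='hn770hu'
Chunk 2: stream[12..13]='2' size=0x2=2, data at stream[15..17]='ul' -> body[7..9], body so far='hn770huul'
Chunk 3: stream[19..20]='0' size=0 (terminator). Final body='hn770huul' (9 bytes)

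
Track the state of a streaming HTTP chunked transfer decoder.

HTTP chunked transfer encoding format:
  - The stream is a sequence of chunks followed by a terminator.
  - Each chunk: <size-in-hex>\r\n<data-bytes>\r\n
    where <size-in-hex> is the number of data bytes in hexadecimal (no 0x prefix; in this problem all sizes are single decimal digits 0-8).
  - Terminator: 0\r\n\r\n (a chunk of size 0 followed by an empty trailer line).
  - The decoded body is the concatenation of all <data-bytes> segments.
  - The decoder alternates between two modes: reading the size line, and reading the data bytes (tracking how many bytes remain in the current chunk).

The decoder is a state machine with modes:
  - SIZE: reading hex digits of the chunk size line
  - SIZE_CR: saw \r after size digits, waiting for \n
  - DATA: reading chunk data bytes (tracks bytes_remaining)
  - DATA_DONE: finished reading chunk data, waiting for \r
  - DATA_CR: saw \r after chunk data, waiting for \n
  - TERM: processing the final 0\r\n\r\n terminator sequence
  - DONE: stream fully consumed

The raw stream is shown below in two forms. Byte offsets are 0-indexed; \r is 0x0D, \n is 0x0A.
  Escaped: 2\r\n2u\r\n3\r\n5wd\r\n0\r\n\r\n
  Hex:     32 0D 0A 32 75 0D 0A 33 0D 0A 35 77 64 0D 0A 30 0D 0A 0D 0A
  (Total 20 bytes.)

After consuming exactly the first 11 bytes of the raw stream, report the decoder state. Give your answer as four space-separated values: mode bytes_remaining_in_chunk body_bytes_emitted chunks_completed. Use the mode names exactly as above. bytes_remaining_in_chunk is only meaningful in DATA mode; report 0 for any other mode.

Answer: DATA 2 3 1

Derivation:
Byte 0 = '2': mode=SIZE remaining=0 emitted=0 chunks_done=0
Byte 1 = 0x0D: mode=SIZE_CR remaining=0 emitted=0 chunks_done=0
Byte 2 = 0x0A: mode=DATA remaining=2 emitted=0 chunks_done=0
Byte 3 = '2': mode=DATA remaining=1 emitted=1 chunks_done=0
Byte 4 = 'u': mode=DATA_DONE remaining=0 emitted=2 chunks_done=0
Byte 5 = 0x0D: mode=DATA_CR remaining=0 emitted=2 chunks_done=0
Byte 6 = 0x0A: mode=SIZE remaining=0 emitted=2 chunks_done=1
Byte 7 = '3': mode=SIZE remaining=0 emitted=2 chunks_done=1
Byte 8 = 0x0D: mode=SIZE_CR remaining=0 emitted=2 chunks_done=1
Byte 9 = 0x0A: mode=DATA remaining=3 emitted=2 chunks_done=1
Byte 10 = '5': mode=DATA remaining=2 emitted=3 chunks_done=1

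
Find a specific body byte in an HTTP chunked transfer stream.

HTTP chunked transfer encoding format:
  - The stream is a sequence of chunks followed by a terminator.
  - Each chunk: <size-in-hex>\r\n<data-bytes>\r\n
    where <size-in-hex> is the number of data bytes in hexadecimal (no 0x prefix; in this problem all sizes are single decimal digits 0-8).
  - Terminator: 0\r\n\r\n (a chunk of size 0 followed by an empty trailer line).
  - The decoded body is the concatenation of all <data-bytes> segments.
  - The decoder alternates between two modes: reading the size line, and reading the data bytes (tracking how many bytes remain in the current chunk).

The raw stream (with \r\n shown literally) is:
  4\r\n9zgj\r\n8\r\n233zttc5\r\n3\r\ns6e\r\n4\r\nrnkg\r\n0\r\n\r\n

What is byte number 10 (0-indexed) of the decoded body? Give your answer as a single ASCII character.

Answer: c

Derivation:
Chunk 1: stream[0..1]='4' size=0x4=4, data at stream[3..7]='9zgj' -> body[0..4], body so far='9zgj'
Chunk 2: stream[9..10]='8' size=0x8=8, data at stream[12..20]='233zttc5' -> body[4..12], body so far='9zgj233zttc5'
Chunk 3: stream[22..23]='3' size=0x3=3, data at stream[25..28]='s6e' -> body[12..15], body so far='9zgj233zttc5s6e'
Chunk 4: stream[30..31]='4' size=0x4=4, data at stream[33..37]='rnkg' -> body[15..19], body so far='9zgj233zttc5s6ernkg'
Chunk 5: stream[39..40]='0' size=0 (terminator). Final body='9zgj233zttc5s6ernkg' (19 bytes)
Body byte 10 = 'c'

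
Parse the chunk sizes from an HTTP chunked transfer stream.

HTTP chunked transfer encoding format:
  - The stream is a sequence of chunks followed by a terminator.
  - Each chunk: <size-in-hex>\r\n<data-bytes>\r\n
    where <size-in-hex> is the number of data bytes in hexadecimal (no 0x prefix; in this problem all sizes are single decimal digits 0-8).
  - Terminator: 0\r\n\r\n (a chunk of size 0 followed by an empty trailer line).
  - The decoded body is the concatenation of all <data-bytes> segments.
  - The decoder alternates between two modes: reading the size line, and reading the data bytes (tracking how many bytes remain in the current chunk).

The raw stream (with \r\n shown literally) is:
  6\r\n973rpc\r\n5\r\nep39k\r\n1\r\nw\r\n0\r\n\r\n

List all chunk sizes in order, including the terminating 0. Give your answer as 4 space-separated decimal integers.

Chunk 1: stream[0..1]='6' size=0x6=6, data at stream[3..9]='973rpc' -> body[0..6], body so far='973rpc'
Chunk 2: stream[11..12]='5' size=0x5=5, data at stream[14..19]='ep39k' -> body[6..11], body so far='973rpcep39k'
Chunk 3: stream[21..22]='1' size=0x1=1, data at stream[24..25]='w' -> body[11..12], body so far='973rpcep39kw'
Chunk 4: stream[27..28]='0' size=0 (terminator). Final body='973rpcep39kw' (12 bytes)

Answer: 6 5 1 0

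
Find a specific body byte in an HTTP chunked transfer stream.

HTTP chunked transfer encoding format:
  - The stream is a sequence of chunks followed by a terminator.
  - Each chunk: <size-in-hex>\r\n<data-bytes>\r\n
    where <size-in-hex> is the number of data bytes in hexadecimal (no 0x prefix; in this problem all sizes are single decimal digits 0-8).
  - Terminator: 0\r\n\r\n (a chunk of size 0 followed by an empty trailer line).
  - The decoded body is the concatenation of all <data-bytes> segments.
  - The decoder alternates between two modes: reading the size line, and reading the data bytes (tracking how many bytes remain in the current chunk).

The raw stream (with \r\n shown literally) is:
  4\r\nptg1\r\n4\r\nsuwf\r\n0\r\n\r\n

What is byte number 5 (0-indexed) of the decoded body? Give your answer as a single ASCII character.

Chunk 1: stream[0..1]='4' size=0x4=4, data at stream[3..7]='ptg1' -> body[0..4], body so far='ptg1'
Chunk 2: stream[9..10]='4' size=0x4=4, data at stream[12..16]='suwf' -> body[4..8], body so far='ptg1suwf'
Chunk 3: stream[18..19]='0' size=0 (terminator). Final body='ptg1suwf' (8 bytes)
Body byte 5 = 'u'

Answer: u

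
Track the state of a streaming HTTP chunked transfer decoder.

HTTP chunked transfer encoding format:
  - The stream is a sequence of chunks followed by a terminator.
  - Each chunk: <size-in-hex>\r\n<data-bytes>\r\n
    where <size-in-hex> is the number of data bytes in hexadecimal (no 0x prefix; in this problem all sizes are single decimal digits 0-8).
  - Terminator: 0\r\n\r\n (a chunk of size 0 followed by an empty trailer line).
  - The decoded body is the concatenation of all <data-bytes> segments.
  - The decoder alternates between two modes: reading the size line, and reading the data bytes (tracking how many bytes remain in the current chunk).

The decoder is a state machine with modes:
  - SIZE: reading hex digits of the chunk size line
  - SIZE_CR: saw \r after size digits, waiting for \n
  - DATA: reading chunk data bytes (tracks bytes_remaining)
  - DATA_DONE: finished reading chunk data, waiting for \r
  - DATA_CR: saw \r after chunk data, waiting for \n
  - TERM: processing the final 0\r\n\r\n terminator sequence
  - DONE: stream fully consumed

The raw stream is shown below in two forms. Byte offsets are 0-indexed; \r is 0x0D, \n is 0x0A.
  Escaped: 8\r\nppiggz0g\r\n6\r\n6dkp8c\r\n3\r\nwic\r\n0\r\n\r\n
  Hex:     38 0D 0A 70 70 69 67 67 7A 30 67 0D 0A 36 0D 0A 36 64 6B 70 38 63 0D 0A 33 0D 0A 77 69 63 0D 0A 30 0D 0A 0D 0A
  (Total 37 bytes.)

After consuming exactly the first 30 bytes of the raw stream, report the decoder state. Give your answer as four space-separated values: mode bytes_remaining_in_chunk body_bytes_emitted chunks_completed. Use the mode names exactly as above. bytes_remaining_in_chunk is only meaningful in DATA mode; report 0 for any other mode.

Byte 0 = '8': mode=SIZE remaining=0 emitted=0 chunks_done=0
Byte 1 = 0x0D: mode=SIZE_CR remaining=0 emitted=0 chunks_done=0
Byte 2 = 0x0A: mode=DATA remaining=8 emitted=0 chunks_done=0
Byte 3 = 'p': mode=DATA remaining=7 emitted=1 chunks_done=0
Byte 4 = 'p': mode=DATA remaining=6 emitted=2 chunks_done=0
Byte 5 = 'i': mode=DATA remaining=5 emitted=3 chunks_done=0
Byte 6 = 'g': mode=DATA remaining=4 emitted=4 chunks_done=0
Byte 7 = 'g': mode=DATA remaining=3 emitted=5 chunks_done=0
Byte 8 = 'z': mode=DATA remaining=2 emitted=6 chunks_done=0
Byte 9 = '0': mode=DATA remaining=1 emitted=7 chunks_done=0
Byte 10 = 'g': mode=DATA_DONE remaining=0 emitted=8 chunks_done=0
Byte 11 = 0x0D: mode=DATA_CR remaining=0 emitted=8 chunks_done=0
Byte 12 = 0x0A: mode=SIZE remaining=0 emitted=8 chunks_done=1
Byte 13 = '6': mode=SIZE remaining=0 emitted=8 chunks_done=1
Byte 14 = 0x0D: mode=SIZE_CR remaining=0 emitted=8 chunks_done=1
Byte 15 = 0x0A: mode=DATA remaining=6 emitted=8 chunks_done=1
Byte 16 = '6': mode=DATA remaining=5 emitted=9 chunks_done=1
Byte 17 = 'd': mode=DATA remaining=4 emitted=10 chunks_done=1
Byte 18 = 'k': mode=DATA remaining=3 emitted=11 chunks_done=1
Byte 19 = 'p': mode=DATA remaining=2 emitted=12 chunks_done=1
Byte 20 = '8': mode=DATA remaining=1 emitted=13 chunks_done=1
Byte 21 = 'c': mode=DATA_DONE remaining=0 emitted=14 chunks_done=1
Byte 22 = 0x0D: mode=DATA_CR remaining=0 emitted=14 chunks_done=1
Byte 23 = 0x0A: mode=SIZE remaining=0 emitted=14 chunks_done=2
Byte 24 = '3': mode=SIZE remaining=0 emitted=14 chunks_done=2
Byte 25 = 0x0D: mode=SIZE_CR remaining=0 emitted=14 chunks_done=2
Byte 26 = 0x0A: mode=DATA remaining=3 emitted=14 chunks_done=2
Byte 27 = 'w': mode=DATA remaining=2 emitted=15 chunks_done=2
Byte 28 = 'i': mode=DATA remaining=1 emitted=16 chunks_done=2
Byte 29 = 'c': mode=DATA_DONE remaining=0 emitted=17 chunks_done=2

Answer: DATA_DONE 0 17 2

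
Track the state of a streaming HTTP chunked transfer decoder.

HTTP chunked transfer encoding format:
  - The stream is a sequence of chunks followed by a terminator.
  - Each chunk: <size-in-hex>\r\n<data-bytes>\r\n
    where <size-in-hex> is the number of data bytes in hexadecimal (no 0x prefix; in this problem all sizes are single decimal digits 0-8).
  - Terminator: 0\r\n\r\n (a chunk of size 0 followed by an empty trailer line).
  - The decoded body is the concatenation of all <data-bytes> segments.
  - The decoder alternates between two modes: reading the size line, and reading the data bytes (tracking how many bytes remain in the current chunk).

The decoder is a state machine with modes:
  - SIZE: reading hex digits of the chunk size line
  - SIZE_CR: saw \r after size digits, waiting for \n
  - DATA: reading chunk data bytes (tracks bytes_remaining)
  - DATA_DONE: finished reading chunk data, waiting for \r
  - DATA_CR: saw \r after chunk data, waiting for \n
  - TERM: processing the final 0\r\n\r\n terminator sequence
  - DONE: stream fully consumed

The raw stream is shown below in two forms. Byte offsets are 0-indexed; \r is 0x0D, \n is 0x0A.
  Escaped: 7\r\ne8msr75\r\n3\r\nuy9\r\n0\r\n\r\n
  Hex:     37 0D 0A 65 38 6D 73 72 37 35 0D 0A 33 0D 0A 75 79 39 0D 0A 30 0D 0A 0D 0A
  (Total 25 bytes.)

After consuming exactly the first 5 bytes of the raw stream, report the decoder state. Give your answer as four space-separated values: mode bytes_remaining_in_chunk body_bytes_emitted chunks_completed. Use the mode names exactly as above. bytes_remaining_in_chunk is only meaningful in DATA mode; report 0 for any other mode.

Byte 0 = '7': mode=SIZE remaining=0 emitted=0 chunks_done=0
Byte 1 = 0x0D: mode=SIZE_CR remaining=0 emitted=0 chunks_done=0
Byte 2 = 0x0A: mode=DATA remaining=7 emitted=0 chunks_done=0
Byte 3 = 'e': mode=DATA remaining=6 emitted=1 chunks_done=0
Byte 4 = '8': mode=DATA remaining=5 emitted=2 chunks_done=0

Answer: DATA 5 2 0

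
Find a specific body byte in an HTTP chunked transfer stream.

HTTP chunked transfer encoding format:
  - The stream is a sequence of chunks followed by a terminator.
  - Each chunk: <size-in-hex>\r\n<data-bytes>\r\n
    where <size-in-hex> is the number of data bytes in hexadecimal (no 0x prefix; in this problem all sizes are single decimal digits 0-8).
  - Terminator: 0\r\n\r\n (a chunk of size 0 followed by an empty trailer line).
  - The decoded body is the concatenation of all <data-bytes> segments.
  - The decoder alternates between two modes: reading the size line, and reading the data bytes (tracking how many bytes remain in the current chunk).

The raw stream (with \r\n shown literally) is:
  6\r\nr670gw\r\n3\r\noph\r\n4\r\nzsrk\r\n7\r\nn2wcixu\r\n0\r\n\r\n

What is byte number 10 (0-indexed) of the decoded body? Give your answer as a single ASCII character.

Chunk 1: stream[0..1]='6' size=0x6=6, data at stream[3..9]='r670gw' -> body[0..6], body so far='r670gw'
Chunk 2: stream[11..12]='3' size=0x3=3, data at stream[14..17]='oph' -> body[6..9], body so far='r670gwoph'
Chunk 3: stream[19..20]='4' size=0x4=4, data at stream[22..26]='zsrk' -> body[9..13], body so far='r670gwophzsrk'
Chunk 4: stream[28..29]='7' size=0x7=7, data at stream[31..38]='n2wcixu' -> body[13..20], body so far='r670gwophzsrkn2wcixu'
Chunk 5: stream[40..41]='0' size=0 (terminator). Final body='r670gwophzsrkn2wcixu' (20 bytes)
Body byte 10 = 's'

Answer: s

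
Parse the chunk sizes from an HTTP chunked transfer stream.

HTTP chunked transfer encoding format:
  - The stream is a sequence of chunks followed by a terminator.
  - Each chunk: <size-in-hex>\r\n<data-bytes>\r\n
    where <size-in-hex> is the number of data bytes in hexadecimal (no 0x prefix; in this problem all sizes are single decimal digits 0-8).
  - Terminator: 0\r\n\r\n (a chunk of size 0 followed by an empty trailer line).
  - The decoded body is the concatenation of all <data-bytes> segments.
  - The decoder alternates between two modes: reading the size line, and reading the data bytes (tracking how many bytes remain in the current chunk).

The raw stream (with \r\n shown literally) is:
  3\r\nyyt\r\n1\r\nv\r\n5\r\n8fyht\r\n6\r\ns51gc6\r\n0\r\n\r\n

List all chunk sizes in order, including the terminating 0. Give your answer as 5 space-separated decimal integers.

Answer: 3 1 5 6 0

Derivation:
Chunk 1: stream[0..1]='3' size=0x3=3, data at stream[3..6]='yyt' -> body[0..3], body so far='yyt'
Chunk 2: stream[8..9]='1' size=0x1=1, data at stream[11..12]='v' -> body[3..4], body so far='yytv'
Chunk 3: stream[14..15]='5' size=0x5=5, data at stream[17..22]='8fyht' -> body[4..9], body so far='yytv8fyht'
Chunk 4: stream[24..25]='6' size=0x6=6, data at stream[27..33]='s51gc6' -> body[9..15], body so far='yytv8fyhts51gc6'
Chunk 5: stream[35..36]='0' size=0 (terminator). Final body='yytv8fyhts51gc6' (15 bytes)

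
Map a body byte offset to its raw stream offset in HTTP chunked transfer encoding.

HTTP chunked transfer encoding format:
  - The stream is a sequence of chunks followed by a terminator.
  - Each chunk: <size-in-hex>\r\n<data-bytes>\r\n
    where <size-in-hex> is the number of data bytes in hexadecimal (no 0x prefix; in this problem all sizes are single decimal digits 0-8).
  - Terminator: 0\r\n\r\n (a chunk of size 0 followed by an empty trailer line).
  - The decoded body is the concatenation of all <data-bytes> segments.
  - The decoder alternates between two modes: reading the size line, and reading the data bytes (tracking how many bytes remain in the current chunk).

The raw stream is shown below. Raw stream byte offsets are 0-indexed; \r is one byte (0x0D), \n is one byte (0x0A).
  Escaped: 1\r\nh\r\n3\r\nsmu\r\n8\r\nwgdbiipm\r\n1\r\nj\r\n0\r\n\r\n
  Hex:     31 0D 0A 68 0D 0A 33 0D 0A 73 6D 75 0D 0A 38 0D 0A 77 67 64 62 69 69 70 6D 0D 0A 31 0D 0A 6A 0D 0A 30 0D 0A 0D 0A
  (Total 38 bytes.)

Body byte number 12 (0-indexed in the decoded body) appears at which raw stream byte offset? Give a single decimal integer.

Answer: 30

Derivation:
Chunk 1: stream[0..1]='1' size=0x1=1, data at stream[3..4]='h' -> body[0..1], body so far='h'
Chunk 2: stream[6..7]='3' size=0x3=3, data at stream[9..12]='smu' -> body[1..4], body so far='hsmu'
Chunk 3: stream[14..15]='8' size=0x8=8, data at stream[17..25]='wgdbiipm' -> body[4..12], body so far='hsmuwgdbiipm'
Chunk 4: stream[27..28]='1' size=0x1=1, data at stream[30..31]='j' -> body[12..13], body so far='hsmuwgdbiipmj'
Chunk 5: stream[33..34]='0' size=0 (terminator). Final body='hsmuwgdbiipmj' (13 bytes)
Body byte 12 at stream offset 30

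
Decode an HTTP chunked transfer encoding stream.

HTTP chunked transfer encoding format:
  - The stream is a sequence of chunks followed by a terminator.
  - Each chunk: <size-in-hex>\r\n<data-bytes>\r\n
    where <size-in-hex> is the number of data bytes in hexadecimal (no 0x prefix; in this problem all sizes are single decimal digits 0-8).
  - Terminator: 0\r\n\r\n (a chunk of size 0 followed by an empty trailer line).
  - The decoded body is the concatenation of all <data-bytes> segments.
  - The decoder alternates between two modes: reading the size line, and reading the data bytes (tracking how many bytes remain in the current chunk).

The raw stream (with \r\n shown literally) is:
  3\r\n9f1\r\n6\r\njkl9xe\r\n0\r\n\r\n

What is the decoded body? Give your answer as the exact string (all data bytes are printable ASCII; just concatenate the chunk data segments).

Chunk 1: stream[0..1]='3' size=0x3=3, data at stream[3..6]='9f1' -> body[0..3], body so far='9f1'
Chunk 2: stream[8..9]='6' size=0x6=6, data at stream[11..17]='jkl9xe' -> body[3..9], body so far='9f1jkl9xe'
Chunk 3: stream[19..20]='0' size=0 (terminator). Final body='9f1jkl9xe' (9 bytes)

Answer: 9f1jkl9xe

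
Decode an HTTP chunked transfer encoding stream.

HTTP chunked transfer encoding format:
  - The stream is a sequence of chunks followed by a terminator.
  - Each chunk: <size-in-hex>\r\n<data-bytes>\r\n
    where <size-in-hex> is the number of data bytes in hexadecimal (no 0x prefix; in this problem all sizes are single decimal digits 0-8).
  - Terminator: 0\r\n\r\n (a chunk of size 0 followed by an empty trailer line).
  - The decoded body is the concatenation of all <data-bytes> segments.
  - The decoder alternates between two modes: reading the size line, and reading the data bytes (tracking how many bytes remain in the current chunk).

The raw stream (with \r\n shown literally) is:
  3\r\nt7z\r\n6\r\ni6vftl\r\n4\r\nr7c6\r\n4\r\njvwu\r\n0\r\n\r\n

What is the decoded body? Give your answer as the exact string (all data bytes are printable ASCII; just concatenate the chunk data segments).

Chunk 1: stream[0..1]='3' size=0x3=3, data at stream[3..6]='t7z' -> body[0..3], body so far='t7z'
Chunk 2: stream[8..9]='6' size=0x6=6, data at stream[11..17]='i6vftl' -> body[3..9], body so far='t7zi6vftl'
Chunk 3: stream[19..20]='4' size=0x4=4, data at stream[22..26]='r7c6' -> body[9..13], body so far='t7zi6vftlr7c6'
Chunk 4: stream[28..29]='4' size=0x4=4, data at stream[31..35]='jvwu' -> body[13..17], body so far='t7zi6vftlr7c6jvwu'
Chunk 5: stream[37..38]='0' size=0 (terminator). Final body='t7zi6vftlr7c6jvwu' (17 bytes)

Answer: t7zi6vftlr7c6jvwu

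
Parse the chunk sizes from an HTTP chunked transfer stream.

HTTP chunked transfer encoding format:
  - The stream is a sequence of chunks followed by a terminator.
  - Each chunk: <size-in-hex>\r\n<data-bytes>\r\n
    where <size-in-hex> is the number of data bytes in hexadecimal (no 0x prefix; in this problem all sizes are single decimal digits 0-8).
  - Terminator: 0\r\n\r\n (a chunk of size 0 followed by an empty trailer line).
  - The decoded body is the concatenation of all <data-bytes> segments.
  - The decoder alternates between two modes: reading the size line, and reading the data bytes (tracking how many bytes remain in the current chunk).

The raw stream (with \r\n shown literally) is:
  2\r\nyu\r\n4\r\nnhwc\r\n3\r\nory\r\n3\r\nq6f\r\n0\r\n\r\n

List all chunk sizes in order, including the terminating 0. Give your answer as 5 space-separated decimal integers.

Answer: 2 4 3 3 0

Derivation:
Chunk 1: stream[0..1]='2' size=0x2=2, data at stream[3..5]='yu' -> body[0..2], body so far='yu'
Chunk 2: stream[7..8]='4' size=0x4=4, data at stream[10..14]='nhwc' -> body[2..6], body so far='yunhwc'
Chunk 3: stream[16..17]='3' size=0x3=3, data at stream[19..22]='ory' -> body[6..9], body so far='yunhwcory'
Chunk 4: stream[24..25]='3' size=0x3=3, data at stream[27..30]='q6f' -> body[9..12], body so far='yunhwcoryq6f'
Chunk 5: stream[32..33]='0' size=0 (terminator). Final body='yunhwcoryq6f' (12 bytes)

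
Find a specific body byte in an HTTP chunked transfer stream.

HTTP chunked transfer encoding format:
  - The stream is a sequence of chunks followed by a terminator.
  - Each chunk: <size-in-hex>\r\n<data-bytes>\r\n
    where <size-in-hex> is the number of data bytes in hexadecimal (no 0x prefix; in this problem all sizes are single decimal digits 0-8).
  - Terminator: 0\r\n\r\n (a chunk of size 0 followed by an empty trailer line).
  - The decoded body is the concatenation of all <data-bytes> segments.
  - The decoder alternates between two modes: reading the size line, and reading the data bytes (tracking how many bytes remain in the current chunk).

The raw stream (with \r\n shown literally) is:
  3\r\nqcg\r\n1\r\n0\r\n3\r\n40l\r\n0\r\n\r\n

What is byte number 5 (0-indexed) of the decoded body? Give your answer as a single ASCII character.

Answer: 0

Derivation:
Chunk 1: stream[0..1]='3' size=0x3=3, data at stream[3..6]='qcg' -> body[0..3], body so far='qcg'
Chunk 2: stream[8..9]='1' size=0x1=1, data at stream[11..12]='0' -> body[3..4], body so far='qcg0'
Chunk 3: stream[14..15]='3' size=0x3=3, data at stream[17..20]='40l' -> body[4..7], body so far='qcg040l'
Chunk 4: stream[22..23]='0' size=0 (terminator). Final body='qcg040l' (7 bytes)
Body byte 5 = '0'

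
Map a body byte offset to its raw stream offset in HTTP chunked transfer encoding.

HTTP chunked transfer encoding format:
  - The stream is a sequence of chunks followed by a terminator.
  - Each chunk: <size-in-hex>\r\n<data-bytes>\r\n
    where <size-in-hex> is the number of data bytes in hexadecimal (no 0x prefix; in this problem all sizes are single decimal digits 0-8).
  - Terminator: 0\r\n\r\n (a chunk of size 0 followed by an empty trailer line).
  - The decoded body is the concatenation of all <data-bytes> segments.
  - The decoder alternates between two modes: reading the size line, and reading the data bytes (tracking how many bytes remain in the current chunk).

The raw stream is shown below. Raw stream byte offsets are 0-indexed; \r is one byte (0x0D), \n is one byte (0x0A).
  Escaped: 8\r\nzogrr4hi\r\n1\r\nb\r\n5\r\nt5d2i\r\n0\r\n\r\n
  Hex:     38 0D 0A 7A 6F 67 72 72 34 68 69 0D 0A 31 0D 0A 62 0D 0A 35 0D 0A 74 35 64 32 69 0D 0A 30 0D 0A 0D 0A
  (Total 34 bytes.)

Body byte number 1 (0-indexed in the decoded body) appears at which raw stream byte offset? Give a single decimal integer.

Answer: 4

Derivation:
Chunk 1: stream[0..1]='8' size=0x8=8, data at stream[3..11]='zogrr4hi' -> body[0..8], body so far='zogrr4hi'
Chunk 2: stream[13..14]='1' size=0x1=1, data at stream[16..17]='b' -> body[8..9], body so far='zogrr4hib'
Chunk 3: stream[19..20]='5' size=0x5=5, data at stream[22..27]='t5d2i' -> body[9..14], body so far='zogrr4hibt5d2i'
Chunk 4: stream[29..30]='0' size=0 (terminator). Final body='zogrr4hibt5d2i' (14 bytes)
Body byte 1 at stream offset 4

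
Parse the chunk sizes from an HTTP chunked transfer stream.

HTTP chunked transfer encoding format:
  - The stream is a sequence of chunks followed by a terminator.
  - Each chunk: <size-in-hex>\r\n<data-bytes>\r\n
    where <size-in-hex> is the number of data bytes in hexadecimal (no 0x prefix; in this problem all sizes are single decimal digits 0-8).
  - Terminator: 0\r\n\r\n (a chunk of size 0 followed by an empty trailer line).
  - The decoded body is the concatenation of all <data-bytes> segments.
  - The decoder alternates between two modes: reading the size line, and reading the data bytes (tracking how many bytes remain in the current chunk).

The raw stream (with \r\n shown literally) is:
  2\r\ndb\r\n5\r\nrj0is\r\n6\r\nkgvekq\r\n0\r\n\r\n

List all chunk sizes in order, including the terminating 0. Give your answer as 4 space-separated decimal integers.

Answer: 2 5 6 0

Derivation:
Chunk 1: stream[0..1]='2' size=0x2=2, data at stream[3..5]='db' -> body[0..2], body so far='db'
Chunk 2: stream[7..8]='5' size=0x5=5, data at stream[10..15]='rj0is' -> body[2..7], body so far='dbrj0is'
Chunk 3: stream[17..18]='6' size=0x6=6, data at stream[20..26]='kgvekq' -> body[7..13], body so far='dbrj0iskgvekq'
Chunk 4: stream[28..29]='0' size=0 (terminator). Final body='dbrj0iskgvekq' (13 bytes)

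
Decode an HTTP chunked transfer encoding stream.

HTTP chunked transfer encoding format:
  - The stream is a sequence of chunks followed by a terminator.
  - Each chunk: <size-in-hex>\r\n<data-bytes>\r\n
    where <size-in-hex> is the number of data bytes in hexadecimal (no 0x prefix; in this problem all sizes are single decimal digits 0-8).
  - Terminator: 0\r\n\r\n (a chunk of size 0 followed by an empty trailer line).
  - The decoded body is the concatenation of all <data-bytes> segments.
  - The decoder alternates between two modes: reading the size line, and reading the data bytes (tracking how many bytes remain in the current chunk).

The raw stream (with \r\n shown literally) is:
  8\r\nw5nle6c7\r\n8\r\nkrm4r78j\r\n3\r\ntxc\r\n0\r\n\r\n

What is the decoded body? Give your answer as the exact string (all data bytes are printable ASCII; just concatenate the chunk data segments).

Chunk 1: stream[0..1]='8' size=0x8=8, data at stream[3..11]='w5nle6c7' -> body[0..8], body so far='w5nle6c7'
Chunk 2: stream[13..14]='8' size=0x8=8, data at stream[16..24]='krm4r78j' -> body[8..16], body so far='w5nle6c7krm4r78j'
Chunk 3: stream[26..27]='3' size=0x3=3, data at stream[29..32]='txc' -> body[16..19], body so far='w5nle6c7krm4r78jtxc'
Chunk 4: stream[34..35]='0' size=0 (terminator). Final body='w5nle6c7krm4r78jtxc' (19 bytes)

Answer: w5nle6c7krm4r78jtxc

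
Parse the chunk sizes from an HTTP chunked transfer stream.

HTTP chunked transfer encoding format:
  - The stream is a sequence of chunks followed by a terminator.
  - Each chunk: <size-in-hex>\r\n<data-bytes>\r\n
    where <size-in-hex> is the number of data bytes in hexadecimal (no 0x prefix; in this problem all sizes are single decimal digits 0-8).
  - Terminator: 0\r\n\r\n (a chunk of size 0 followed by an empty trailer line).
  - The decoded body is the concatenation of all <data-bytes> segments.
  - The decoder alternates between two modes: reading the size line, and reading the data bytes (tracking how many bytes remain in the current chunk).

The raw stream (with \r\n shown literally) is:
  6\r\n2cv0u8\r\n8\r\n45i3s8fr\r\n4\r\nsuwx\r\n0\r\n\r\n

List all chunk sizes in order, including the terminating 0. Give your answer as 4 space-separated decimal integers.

Chunk 1: stream[0..1]='6' size=0x6=6, data at stream[3..9]='2cv0u8' -> body[0..6], body so far='2cv0u8'
Chunk 2: stream[11..12]='8' size=0x8=8, data at stream[14..22]='45i3s8fr' -> body[6..14], body so far='2cv0u845i3s8fr'
Chunk 3: stream[24..25]='4' size=0x4=4, data at stream[27..31]='suwx' -> body[14..18], body so far='2cv0u845i3s8frsuwx'
Chunk 4: stream[33..34]='0' size=0 (terminator). Final body='2cv0u845i3s8frsuwx' (18 bytes)

Answer: 6 8 4 0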